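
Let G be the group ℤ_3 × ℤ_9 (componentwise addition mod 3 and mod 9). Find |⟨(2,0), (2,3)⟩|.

9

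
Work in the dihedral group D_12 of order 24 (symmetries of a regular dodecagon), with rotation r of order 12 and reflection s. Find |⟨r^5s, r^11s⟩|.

4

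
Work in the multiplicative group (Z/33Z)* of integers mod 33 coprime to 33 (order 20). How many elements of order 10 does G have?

Enumerating element orders in G gives 12 elements of order 10.

12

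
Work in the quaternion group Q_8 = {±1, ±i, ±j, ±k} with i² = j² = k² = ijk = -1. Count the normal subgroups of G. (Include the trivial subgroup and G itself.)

G has 6 subgroups. Checking conjugation-invariance by order — order 1: 1/1 normal; order 2: 1/1 normal; order 4: 3/3 normal; order 8: 1/1 normal.
Total normal subgroups: 6.

6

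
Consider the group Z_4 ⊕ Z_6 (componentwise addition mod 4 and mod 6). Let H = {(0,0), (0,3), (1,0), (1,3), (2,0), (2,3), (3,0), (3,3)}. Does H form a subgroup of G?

|H| = 8 divides |G| = 24, consistent with Lagrange.
H contains the identity, every element's inverse is in H, and H is closed under +: it is a subgroup.

Yes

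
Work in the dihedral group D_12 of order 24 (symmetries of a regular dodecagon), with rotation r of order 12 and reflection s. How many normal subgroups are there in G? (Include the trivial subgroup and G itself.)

9

G has 34 subgroups. Checking conjugation-invariance by order — order 1: 1/1 normal; order 2: 1/13 normal; order 3: 1/1 normal; order 4: 1/7 normal; order 6: 1/5 normal; order 8: 0/3 normal; order 12: 3/3 normal; order 24: 1/1 normal.
Total normal subgroups: 9.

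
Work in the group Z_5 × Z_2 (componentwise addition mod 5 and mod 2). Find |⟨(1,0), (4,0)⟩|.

|⟨(1,0)⟩| = 5 and |⟨(4,0)⟩| = 5, so |H| is a multiple of lcm(5, 5) = 5 and divides |G| = 10.
Closing under the operation: H = {(0,0), (1,0), (2,0), (3,0), (4,0)}, so |H| = 5.

5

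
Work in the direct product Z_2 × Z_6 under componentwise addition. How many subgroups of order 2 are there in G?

3

|G| = 12 and 2 | 12, so subgroups of order 2 are possible by Lagrange.
The subgroups of order 2 are: {(0,0), (0,3)}; {(0,0), (1,0)}; {(0,0), (1,3)}.
So G has 3 subgroups of order 2.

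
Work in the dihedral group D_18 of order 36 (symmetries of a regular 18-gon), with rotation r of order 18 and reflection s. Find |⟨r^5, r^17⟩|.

18

|⟨r^5⟩| = 18 and |⟨r^17⟩| = 18, so |H| is a multiple of lcm(18, 18) = 18 and divides |G| = 36.
Closing under the operation: H = {e, r, r^2, r^3, r^4, r^5, r^6, r^7, r^8, r^9, r^10, r^11, r^12, r^13, r^14, r^15, r^16, r^17}, so |H| = 18.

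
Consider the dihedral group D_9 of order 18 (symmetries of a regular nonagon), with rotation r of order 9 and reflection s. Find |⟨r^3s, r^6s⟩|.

|⟨r^3s⟩| = 2 and |⟨r^6s⟩| = 2, so |H| is a multiple of lcm(2, 2) = 2 and divides |G| = 18.
Closing under the operation: H = {e, r^3, r^6, s, r^3s, r^6s}, so |H| = 6.

6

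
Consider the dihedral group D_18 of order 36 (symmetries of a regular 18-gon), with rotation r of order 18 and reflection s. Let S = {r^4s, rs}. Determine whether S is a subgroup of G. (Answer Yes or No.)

The identity e ∉ S, so S is not a subgroup.

No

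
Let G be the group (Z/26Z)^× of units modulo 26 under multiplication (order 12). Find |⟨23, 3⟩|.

|⟨23⟩| = 6 and |⟨3⟩| = 3, so |H| is a multiple of lcm(6, 3) = 6 and divides |G| = 12.
Closing under the operation: H = {1, 3, 9, 17, 23, 25}, so |H| = 6.

6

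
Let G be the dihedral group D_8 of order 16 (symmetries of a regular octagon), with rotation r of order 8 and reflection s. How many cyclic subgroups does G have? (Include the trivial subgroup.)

12

Group the elements of G by the cyclic subgroup they generate; each cyclic subgroup of order d accounts for φ(d) elements.
Cyclic subgroups by order — order 1: 1; order 2: 9; order 4: 1; order 8: 1.
Total: 12.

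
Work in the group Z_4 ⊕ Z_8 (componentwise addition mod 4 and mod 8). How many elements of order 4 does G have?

12

An element (a,b) has order lcm(ord(a), ord(b)); count pairs with lcm equal to 4.
Enumerating gives 12 such elements.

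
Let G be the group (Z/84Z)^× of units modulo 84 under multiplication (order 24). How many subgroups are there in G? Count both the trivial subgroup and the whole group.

32

|G| = 24, so by Lagrange every subgroup order divides 24. Divisors: 1, 2, 3, 4, 6, 8, 12, 24.
Subgroups by order — order 1: 1; order 2: 7; order 3: 1; order 4: 7; order 6: 7; order 8: 1; order 12: 7; order 24: 1.
Total: 1 + 7 + 1 + 7 + 7 + 1 + 7 + 1 = 32.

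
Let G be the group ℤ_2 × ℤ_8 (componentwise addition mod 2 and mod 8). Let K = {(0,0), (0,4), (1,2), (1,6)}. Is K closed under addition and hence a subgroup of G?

Yes

|K| = 4 divides |G| = 16, consistent with Lagrange.
K contains the identity, every element's inverse is in K, and K is closed under +: it is a subgroup.
In fact K = ⟨(1,6)⟩.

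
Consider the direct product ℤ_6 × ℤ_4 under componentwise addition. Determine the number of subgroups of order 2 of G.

3

|G| = 24 and 2 | 24, so subgroups of order 2 are possible by Lagrange.
The subgroups of order 2 are: {(0,0), (0,2)}; {(0,0), (3,0)}; {(0,0), (3,2)}.
So G has 3 subgroups of order 2.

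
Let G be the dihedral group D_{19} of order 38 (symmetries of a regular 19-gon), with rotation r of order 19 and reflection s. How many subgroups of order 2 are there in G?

19

|G| = 38 and 2 | 38, so subgroups of order 2 are possible by Lagrange.
The subgroups of order 2 are: {e, r^10s}; {e, r^11s}; {e, r^12s}; {e, r^13s}; … (19 in all).
So G has 19 subgroups of order 2.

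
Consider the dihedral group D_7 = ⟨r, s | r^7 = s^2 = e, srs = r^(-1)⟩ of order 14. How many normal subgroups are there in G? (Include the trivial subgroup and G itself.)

G has 10 subgroups. Checking conjugation-invariance by order — order 1: 1/1 normal; order 2: 0/7 normal; order 7: 1/1 normal; order 14: 1/1 normal.
Total normal subgroups: 3.

3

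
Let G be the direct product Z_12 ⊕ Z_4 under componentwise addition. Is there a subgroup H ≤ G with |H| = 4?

Yes

4 | 48. A subgroup of order 4 is {(0,0), (0,1), (0,2), (0,3)}.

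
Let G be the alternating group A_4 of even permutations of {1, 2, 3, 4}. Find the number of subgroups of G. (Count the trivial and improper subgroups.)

10

|G| = 12, so by Lagrange every subgroup order divides 12. Divisors: 1, 2, 3, 4, 6, 12.
Subgroups by order — order 1: 1; order 2: 3; order 3: 4; order 4: 1; order 6: 0; order 12: 1.
Total: 1 + 3 + 4 + 1 + 0 + 1 = 10.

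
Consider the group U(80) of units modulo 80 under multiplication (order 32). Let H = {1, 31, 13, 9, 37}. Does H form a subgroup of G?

No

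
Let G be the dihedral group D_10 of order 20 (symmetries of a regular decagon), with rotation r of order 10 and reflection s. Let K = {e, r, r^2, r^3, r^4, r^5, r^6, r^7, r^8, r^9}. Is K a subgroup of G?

Yes

|K| = 10 divides |G| = 20, consistent with Lagrange.
K contains the identity, every element's inverse is in K, and K is closed under ·: it is a subgroup.
In fact K = ⟨r^9⟩.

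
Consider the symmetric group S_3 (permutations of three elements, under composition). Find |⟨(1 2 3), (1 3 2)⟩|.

|⟨(1 2 3)⟩| = 3 and |⟨(1 3 2)⟩| = 3, so |H| is a multiple of lcm(3, 3) = 3 and divides |G| = 6.
Closing under the operation: H = {e, (1 2 3), (1 3 2)}, so |H| = 3.

3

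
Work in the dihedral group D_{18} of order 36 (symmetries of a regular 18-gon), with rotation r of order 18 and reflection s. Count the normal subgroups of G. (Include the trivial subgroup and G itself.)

9

G has 45 subgroups. Checking conjugation-invariance by order — order 1: 1/1 normal; order 2: 1/19 normal; order 3: 1/1 normal; order 4: 0/9 normal; order 6: 1/7 normal; order 9: 1/1 normal; order 12: 0/3 normal; order 18: 3/3 normal; order 36: 1/1 normal.
Total normal subgroups: 9.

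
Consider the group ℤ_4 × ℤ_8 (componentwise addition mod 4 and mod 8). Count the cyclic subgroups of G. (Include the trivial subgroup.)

A cyclic subgroup of order d is generated by each of its φ(d) elements of order d, so the cyclic subgroups of order d number (#elements of order d)/φ(d).
Cyclic subgroups by order — order 1: 1; order 2: 3; order 4: 6; order 8: 4.
Total: 14.

14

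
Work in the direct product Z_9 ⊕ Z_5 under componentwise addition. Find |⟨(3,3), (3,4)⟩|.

|⟨(3,3)⟩| = 15 and |⟨(3,4)⟩| = 15, so |H| is a multiple of lcm(15, 15) = 15 and divides |G| = 45.
Closing under the operation: H = {(0,0), (0,1), (0,2), (0,3), (0,4), (3,0), (3,1), (3,2), (3,3), (3,4), (6,0), (6,1), (6,2), (6,3), (6,4)}, so |H| = 15.

15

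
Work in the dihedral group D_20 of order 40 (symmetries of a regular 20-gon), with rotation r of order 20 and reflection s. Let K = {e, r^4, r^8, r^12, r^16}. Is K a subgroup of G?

Yes

|K| = 5 divides |G| = 40, consistent with Lagrange.
K contains the identity, every element's inverse is in K, and K is closed under ·: it is a subgroup.
In fact K = ⟨r^4⟩.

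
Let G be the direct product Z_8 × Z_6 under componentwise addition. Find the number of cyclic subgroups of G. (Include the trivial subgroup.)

16

A cyclic subgroup of order d is generated by each of its φ(d) elements of order d, so the cyclic subgroups of order d number (#elements of order d)/φ(d).
Cyclic subgroups by order — order 1: 1; order 2: 3; order 3: 1; order 4: 2; order 6: 3; order 8: 2; order 12: 2; order 24: 2.
Total: 16.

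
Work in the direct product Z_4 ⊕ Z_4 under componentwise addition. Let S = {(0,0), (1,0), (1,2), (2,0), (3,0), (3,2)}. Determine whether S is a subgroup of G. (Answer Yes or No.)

No

|S| = 6 does not divide |G| = 16, so by Lagrange S is not a subgroup.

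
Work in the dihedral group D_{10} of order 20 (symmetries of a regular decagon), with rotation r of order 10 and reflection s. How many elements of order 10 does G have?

The elements of order 10 are: r, r^3, r^7, r^9.
That's 4.

4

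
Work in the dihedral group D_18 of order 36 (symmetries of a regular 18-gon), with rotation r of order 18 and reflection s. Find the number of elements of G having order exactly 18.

6

The elements of order 18 are: r, r^5, r^7, r^11, r^13, r^17.
That's 6.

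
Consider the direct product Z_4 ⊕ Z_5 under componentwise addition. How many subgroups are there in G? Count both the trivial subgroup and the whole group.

6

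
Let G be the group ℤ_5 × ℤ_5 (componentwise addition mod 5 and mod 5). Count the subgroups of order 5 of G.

|G| = 25 and 5 | 25, so subgroups of order 5 are possible by Lagrange.
The subgroups of order 5 are: {(0,0), (0,1), (0,2), (0,3), (0,4)}; {(0,0), (1,0), (2,0), (3,0), (4,0)}; {(0,0), (1,1), (2,2), (3,3), (4,4)}; {(0,0), (1,2), (2,4), (3,1), (4,3)}; … (6 in all).
So G has 6 subgroups of order 5.

6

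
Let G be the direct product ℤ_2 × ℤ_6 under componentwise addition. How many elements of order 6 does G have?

An element (a,b) has order lcm(ord(a), ord(b)); count pairs with lcm equal to 6.
Enumerating gives 6 such elements.

6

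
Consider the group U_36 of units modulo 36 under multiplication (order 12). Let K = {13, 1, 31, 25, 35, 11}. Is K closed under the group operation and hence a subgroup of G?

No

11 ∈ K but its inverse 23 ∉ K, so K is not a subgroup.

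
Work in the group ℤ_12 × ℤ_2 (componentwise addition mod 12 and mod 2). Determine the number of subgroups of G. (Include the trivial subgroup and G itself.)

|G| = 24, so by Lagrange every subgroup order divides 24. Divisors: 1, 2, 3, 4, 6, 8, 12, 24.
Subgroups by order — order 1: 1; order 2: 3; order 3: 1; order 4: 3; order 6: 3; order 8: 1; order 12: 3; order 24: 1.
Total: 1 + 3 + 1 + 3 + 3 + 1 + 3 + 1 = 16.

16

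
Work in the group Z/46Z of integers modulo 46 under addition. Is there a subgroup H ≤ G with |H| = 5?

No

5 does not divide |G| = 46, so by Lagrange no subgroup of order 5 exists.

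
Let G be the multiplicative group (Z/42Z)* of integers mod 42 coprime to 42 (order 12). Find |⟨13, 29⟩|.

|⟨13⟩| = 2 and |⟨29⟩| = 2, so |H| is a multiple of lcm(2, 2) = 2 and divides |G| = 12.
Closing under the operation: H = {1, 13, 29, 41}, so |H| = 4.

4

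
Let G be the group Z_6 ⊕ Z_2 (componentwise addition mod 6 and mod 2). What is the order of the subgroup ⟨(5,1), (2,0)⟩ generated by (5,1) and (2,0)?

|⟨(5,1)⟩| = 6 and |⟨(2,0)⟩| = 3, so |H| is a multiple of lcm(6, 3) = 6 and divides |G| = 12.
Closing under the operation: H = {(0,0), (1,1), (2,0), (3,1), (4,0), (5,1)}, so |H| = 6.

6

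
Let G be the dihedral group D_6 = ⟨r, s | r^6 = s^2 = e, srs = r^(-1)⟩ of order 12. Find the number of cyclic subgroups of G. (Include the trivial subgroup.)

10

A cyclic subgroup of order d is generated by each of its φ(d) elements of order d, so the cyclic subgroups of order d number (#elements of order d)/φ(d).
Cyclic subgroups by order — order 1: 1; order 2: 7; order 3: 1; order 6: 1.
Total: 10.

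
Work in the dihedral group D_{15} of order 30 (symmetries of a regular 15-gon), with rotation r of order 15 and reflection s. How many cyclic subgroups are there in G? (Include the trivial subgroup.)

19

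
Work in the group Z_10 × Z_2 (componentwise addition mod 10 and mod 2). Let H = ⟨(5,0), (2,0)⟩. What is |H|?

|⟨(5,0)⟩| = 2 and |⟨(2,0)⟩| = 5, so |H| is a multiple of lcm(2, 5) = 10 and divides |G| = 20.
Closing under the operation: H = {(0,0), (1,0), (2,0), (3,0), (4,0), (5,0), (6,0), (7,0), (8,0), (9,0)}, so |H| = 10.

10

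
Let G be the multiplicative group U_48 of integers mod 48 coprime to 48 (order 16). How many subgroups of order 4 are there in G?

11

|G| = 16 and 4 | 16, so subgroups of order 4 are possible by Lagrange.
The subgroups of order 4 are: {1, 11, 25, 35}; {1, 13, 25, 37}; {1, 7, 17, 23}; {1, 17, 25, 41}; … (11 in all).
So G has 11 subgroups of order 4.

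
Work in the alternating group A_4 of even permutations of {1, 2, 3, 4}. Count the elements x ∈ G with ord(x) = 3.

The elements of order 3 are: (2 3 4), (2 4 3), (1 2 3), (1 2 4), (1 3 2), (1 3 4), (1 4 2), (1 4 3).
That's 8.

8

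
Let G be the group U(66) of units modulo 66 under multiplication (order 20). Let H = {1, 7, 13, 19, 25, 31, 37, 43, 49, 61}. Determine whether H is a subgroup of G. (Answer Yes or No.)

|H| = 10 divides |G| = 20, consistent with Lagrange.
H contains the identity, every element's inverse is in H, and H is closed under ·: it is a subgroup.
In fact H = ⟨7⟩.

Yes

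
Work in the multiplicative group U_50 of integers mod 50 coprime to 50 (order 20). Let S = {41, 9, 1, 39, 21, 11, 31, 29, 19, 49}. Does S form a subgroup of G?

|S| = 10 divides |G| = 20, consistent with Lagrange.
S contains the identity, every element's inverse is in S, and S is closed under ·: it is a subgroup.
In fact S = ⟨39⟩.

Yes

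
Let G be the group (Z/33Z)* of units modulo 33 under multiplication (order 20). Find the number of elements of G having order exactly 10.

Enumerating element orders in G gives 12 elements of order 10.

12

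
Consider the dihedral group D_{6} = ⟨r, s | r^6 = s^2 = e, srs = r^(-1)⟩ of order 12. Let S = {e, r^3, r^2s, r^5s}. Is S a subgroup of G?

Yes

|S| = 4 divides |G| = 12, consistent with Lagrange.
S contains the identity, every element's inverse is in S, and S is closed under ·: it is a subgroup.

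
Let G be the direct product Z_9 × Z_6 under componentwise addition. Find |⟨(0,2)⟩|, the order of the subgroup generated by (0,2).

3

The order of (0,2) in Z_9 × Z_6 is lcm(ord(0) in Z_9, ord(2) in Z_6).
ord(0) = 1 and ord(2) = 3, so |⟨(0,2)⟩| = lcm(1, 3) = 3.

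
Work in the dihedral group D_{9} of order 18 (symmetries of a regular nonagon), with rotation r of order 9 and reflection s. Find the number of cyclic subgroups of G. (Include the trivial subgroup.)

12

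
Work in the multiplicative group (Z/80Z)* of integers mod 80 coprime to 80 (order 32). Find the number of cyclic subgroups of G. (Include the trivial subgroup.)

20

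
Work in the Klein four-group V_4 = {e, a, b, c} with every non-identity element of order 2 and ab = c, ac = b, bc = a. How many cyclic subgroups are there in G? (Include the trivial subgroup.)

Each element a generates a cyclic subgroup ⟨a⟩; distinct elements may generate the same one (a cyclic group of order d has φ(d) generators).
Cyclic subgroups by order — order 1: 1; order 2: 3.
Total: 4.

4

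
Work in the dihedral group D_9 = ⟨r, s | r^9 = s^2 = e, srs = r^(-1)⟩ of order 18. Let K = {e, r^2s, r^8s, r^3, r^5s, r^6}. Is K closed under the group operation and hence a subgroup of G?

|K| = 6 divides |G| = 18, consistent with Lagrange.
K contains the identity, every element's inverse is in K, and K is closed under ·: it is a subgroup.

Yes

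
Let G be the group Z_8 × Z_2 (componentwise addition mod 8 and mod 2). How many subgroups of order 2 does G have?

|G| = 16 and 2 | 16, so subgroups of order 2 are possible by Lagrange.
The subgroups of order 2 are: {(0,0), (0,1)}; {(0,0), (4,0)}; {(0,0), (4,1)}.
So G has 3 subgroups of order 2.

3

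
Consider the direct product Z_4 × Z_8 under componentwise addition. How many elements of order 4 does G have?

An element (a,b) has order lcm(ord(a), ord(b)); count pairs with lcm equal to 4.
Enumerating gives 12 such elements.

12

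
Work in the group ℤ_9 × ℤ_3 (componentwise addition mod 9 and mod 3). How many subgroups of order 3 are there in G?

|G| = 27 and 3 | 27, so subgroups of order 3 are possible by Lagrange.
The subgroups of order 3 are: {(0,0), (0,1), (0,2)}; {(0,0), (3,0), (6,0)}; {(0,0), (3,1), (6,2)}; {(0,0), (3,2), (6,1)}.
So G has 4 subgroups of order 3.

4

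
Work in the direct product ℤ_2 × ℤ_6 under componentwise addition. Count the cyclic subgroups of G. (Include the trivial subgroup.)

Group the elements of G by the cyclic subgroup they generate; each cyclic subgroup of order d accounts for φ(d) elements.
Cyclic subgroups by order — order 1: 1; order 2: 3; order 3: 1; order 6: 3.
Total: 8.

8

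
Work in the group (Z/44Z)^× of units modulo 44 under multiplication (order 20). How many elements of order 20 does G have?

0

No element of G has order 20 (even though 20 | 20).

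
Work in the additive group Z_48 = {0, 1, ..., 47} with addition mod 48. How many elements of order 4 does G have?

2

In a cyclic group of order 48, the number of elements of order d (for d | 48) is φ(d).
φ(4) = 2.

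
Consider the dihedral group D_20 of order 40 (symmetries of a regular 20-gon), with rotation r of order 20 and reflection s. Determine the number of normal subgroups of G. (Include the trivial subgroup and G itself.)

9

G has 48 subgroups. Checking conjugation-invariance by order — order 1: 1/1 normal; order 2: 1/21 normal; order 4: 1/11 normal; order 5: 1/1 normal; order 8: 0/5 normal; order 10: 1/5 normal; order 20: 3/3 normal; order 40: 1/1 normal.
Total normal subgroups: 9.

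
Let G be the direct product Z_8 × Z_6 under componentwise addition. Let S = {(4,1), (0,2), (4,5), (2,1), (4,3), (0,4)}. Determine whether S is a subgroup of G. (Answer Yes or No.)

No

The identity (0,0) ∉ S, so S is not a subgroup.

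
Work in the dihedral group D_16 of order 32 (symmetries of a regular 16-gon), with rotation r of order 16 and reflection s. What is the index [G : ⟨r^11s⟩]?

16

|⟨r^11s⟩| = 2 and |G| = 32.
By Lagrange, [G : H] = |G|/|H| = 32/2 = 16.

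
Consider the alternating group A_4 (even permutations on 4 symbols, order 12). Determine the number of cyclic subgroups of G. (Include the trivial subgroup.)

8

A cyclic subgroup of order d is generated by each of its φ(d) elements of order d, so the cyclic subgroups of order d number (#elements of order d)/φ(d).
Cyclic subgroups by order — order 1: 1; order 2: 3; order 3: 4.
Total: 8.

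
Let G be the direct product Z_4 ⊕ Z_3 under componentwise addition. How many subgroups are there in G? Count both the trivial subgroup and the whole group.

6

|G| = 12, so by Lagrange every subgroup order divides 12. Divisors: 1, 2, 3, 4, 6, 12.
Subgroups by order — order 1: 1; order 2: 1; order 3: 1; order 4: 1; order 6: 1; order 12: 1.
Total: 1 + 1 + 1 + 1 + 1 + 1 = 6.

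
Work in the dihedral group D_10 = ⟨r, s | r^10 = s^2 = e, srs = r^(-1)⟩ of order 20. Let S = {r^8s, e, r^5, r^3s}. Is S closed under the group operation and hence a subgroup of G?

Yes

|S| = 4 divides |G| = 20, consistent with Lagrange.
S contains the identity, every element's inverse is in S, and S is closed under ·: it is a subgroup.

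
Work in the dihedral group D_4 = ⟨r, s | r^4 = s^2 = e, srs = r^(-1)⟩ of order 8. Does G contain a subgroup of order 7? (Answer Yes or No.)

No

7 does not divide |G| = 8, so by Lagrange no subgroup of order 7 exists.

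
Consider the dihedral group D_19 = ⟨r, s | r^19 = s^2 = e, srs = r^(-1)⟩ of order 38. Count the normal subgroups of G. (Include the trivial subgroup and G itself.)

3

G has 22 subgroups. Checking conjugation-invariance by order — order 1: 1/1 normal; order 2: 0/19 normal; order 19: 1/1 normal; order 38: 1/1 normal.
Total normal subgroups: 3.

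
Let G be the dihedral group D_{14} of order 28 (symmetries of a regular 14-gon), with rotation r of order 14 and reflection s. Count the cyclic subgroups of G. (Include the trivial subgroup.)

Group the elements of G by the cyclic subgroup they generate; each cyclic subgroup of order d accounts for φ(d) elements.
Cyclic subgroups by order — order 1: 1; order 2: 15; order 7: 1; order 14: 1.
Total: 18.

18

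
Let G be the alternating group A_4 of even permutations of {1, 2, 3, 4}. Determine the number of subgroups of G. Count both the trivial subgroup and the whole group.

10

|G| = 12, so by Lagrange every subgroup order divides 12. Divisors: 1, 2, 3, 4, 6, 12.
Subgroups by order — order 1: 1; order 2: 3; order 3: 4; order 4: 1; order 6: 0; order 12: 1.
Total: 1 + 3 + 4 + 1 + 0 + 1 = 10.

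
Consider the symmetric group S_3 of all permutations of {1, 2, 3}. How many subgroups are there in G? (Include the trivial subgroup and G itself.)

|G| = 6, so by Lagrange every subgroup order divides 6. Divisors: 1, 2, 3, 6.
Subgroups by order — order 1: 1; order 2: 3; order 3: 1; order 6: 1.
Total: 1 + 3 + 1 + 1 = 6.

6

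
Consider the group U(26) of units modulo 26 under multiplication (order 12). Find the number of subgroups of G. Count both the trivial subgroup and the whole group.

|G| = 12, so by Lagrange every subgroup order divides 12. Divisors: 1, 2, 3, 4, 6, 12.
Subgroups by order — order 1: 1; order 2: 1; order 3: 1; order 4: 1; order 6: 1; order 12: 1.
Total: 1 + 1 + 1 + 1 + 1 + 1 = 6.

6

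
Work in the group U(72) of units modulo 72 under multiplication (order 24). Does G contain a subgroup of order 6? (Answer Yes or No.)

Yes

6 | 24. A subgroup of order 6 is {1, 11, 25, 35, 49, 59}.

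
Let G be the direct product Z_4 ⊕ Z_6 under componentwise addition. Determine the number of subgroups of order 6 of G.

3

|G| = 24 and 6 | 24, so subgroups of order 6 are possible by Lagrange.
The subgroups of order 6 are: {(0,0), (0,1), (0,2), (0,3), (0,4), (0,5)}; {(0,0), (0,2), (0,4), (2,0), (2,2), (2,4)}; {(0,0), (0,2), (0,4), (2,1), (2,3), (2,5)}.
So G has 3 subgroups of order 6.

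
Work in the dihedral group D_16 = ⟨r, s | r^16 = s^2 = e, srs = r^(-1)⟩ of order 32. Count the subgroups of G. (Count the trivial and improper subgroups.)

36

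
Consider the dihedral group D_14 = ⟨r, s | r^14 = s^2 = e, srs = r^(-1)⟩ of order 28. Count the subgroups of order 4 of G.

|G| = 28 and 4 | 28, so subgroups of order 4 are possible by Lagrange.
The subgroups of order 4 are: {e, r^7, r^3s, r^10s}; {e, r^7, r^4s, r^11s}; {e, r^7, r^5s, r^12s}; {e, r^7, r^6s, r^13s}; … (7 in all).
So G has 7 subgroups of order 4.

7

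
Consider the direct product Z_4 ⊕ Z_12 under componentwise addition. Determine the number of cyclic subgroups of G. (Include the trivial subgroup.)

Group the elements of G by the cyclic subgroup they generate; each cyclic subgroup of order d accounts for φ(d) elements.
Cyclic subgroups by order — order 1: 1; order 2: 3; order 3: 1; order 4: 6; order 6: 3; order 12: 6.
Total: 20.

20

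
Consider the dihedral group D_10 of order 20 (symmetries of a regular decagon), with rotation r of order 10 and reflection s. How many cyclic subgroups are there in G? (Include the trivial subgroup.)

14

A cyclic subgroup of order d is generated by each of its φ(d) elements of order d, so the cyclic subgroups of order d number (#elements of order d)/φ(d).
Cyclic subgroups by order — order 1: 1; order 2: 11; order 5: 1; order 10: 1.
Total: 14.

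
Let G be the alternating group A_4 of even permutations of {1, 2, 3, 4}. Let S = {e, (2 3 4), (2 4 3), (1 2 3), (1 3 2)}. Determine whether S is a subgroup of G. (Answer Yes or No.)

No

|S| = 5 does not divide |G| = 12, so by Lagrange S is not a subgroup.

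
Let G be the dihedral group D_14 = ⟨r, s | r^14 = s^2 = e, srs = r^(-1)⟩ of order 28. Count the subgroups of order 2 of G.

15

|G| = 28 and 2 | 28, so subgroups of order 2 are possible by Lagrange.
The subgroups of order 2 are: {e, r^10s}; {e, r^11s}; {e, r^12s}; {e, r^13s}; … (15 in all).
So G has 15 subgroups of order 2.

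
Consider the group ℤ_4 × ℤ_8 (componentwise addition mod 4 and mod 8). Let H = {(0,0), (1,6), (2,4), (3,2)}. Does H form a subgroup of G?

|H| = 4 divides |G| = 32, consistent with Lagrange.
H contains the identity, every element's inverse is in H, and H is closed under +: it is a subgroup.
In fact H = ⟨(1,6)⟩.

Yes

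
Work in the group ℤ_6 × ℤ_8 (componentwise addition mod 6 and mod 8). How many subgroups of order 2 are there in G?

3

|G| = 48 and 2 | 48, so subgroups of order 2 are possible by Lagrange.
The subgroups of order 2 are: {(0,0), (0,4)}; {(0,0), (3,0)}; {(0,0), (3,4)}.
So G has 3 subgroups of order 2.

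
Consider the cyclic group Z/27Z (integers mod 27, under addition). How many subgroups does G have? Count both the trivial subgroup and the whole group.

4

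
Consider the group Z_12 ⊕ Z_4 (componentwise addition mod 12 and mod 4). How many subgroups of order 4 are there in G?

|G| = 48 and 4 | 48, so subgroups of order 4 are possible by Lagrange.
The subgroups of order 4 are: {(0,0), (0,1), (0,2), (0,3)}; {(0,0), (0,2), (6,0), (6,2)}; {(0,0), (0,2), (6,1), (6,3)}; {(0,0), (3,0), (6,0), (9,0)}; … (7 in all).
So G has 7 subgroups of order 4.

7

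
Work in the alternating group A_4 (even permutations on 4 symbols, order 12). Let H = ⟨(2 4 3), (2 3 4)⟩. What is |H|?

3

|⟨(2 4 3)⟩| = 3 and |⟨(2 3 4)⟩| = 3, so |H| is a multiple of lcm(3, 3) = 3 and divides |G| = 12.
Closing under the operation: H = {e, (2 3 4), (2 4 3)}, so |H| = 3.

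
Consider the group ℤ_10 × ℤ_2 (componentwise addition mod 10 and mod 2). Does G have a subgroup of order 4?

Yes

4 | 20. A subgroup of order 4 is {(0,0), (0,1), (5,0), (5,1)}.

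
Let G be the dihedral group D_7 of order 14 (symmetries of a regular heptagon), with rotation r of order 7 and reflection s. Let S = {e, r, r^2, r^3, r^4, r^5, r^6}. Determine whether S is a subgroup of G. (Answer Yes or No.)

Yes

|S| = 7 divides |G| = 14, consistent with Lagrange.
S contains the identity, every element's inverse is in S, and S is closed under ·: it is a subgroup.
In fact S = ⟨r^4⟩.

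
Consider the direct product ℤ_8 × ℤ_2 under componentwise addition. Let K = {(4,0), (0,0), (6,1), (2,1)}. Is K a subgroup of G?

|K| = 4 divides |G| = 16, consistent with Lagrange.
K contains the identity, every element's inverse is in K, and K is closed under +: it is a subgroup.
In fact K = ⟨(6,1)⟩.

Yes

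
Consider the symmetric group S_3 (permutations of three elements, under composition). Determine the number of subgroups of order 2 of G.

|G| = 6 and 2 | 6, so subgroups of order 2 are possible by Lagrange.
The subgroups of order 2 are: {e, (1 2)}; {e, (1 3)}; {e, (2 3)}.
So G has 3 subgroups of order 2.

3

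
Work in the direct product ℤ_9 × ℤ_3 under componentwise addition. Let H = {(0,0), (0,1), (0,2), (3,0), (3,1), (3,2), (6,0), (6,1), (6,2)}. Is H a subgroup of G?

Yes

|H| = 9 divides |G| = 27, consistent with Lagrange.
H contains the identity, every element's inverse is in H, and H is closed under +: it is a subgroup.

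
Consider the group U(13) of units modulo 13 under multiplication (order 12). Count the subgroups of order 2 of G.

|G| = 12 and 2 | 12, so subgroups of order 2 are possible by Lagrange.
The subgroups of order 2 are: {1, 12}.
So G has 1 subgroup of order 2.

1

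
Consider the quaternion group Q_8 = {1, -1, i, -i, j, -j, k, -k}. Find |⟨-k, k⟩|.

|⟨-k⟩| = 4 and |⟨k⟩| = 4, so |H| is a multiple of lcm(4, 4) = 4 and divides |G| = 8.
Closing under the operation: H = {1, -1, k, -k}, so |H| = 4.

4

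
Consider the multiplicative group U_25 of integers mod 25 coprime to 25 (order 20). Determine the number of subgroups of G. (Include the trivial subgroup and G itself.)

6

|G| = 20, so by Lagrange every subgroup order divides 20. Divisors: 1, 2, 4, 5, 10, 20.
Subgroups by order — order 1: 1; order 2: 1; order 4: 1; order 5: 1; order 10: 1; order 20: 1.
Total: 1 + 1 + 1 + 1 + 1 + 1 = 6.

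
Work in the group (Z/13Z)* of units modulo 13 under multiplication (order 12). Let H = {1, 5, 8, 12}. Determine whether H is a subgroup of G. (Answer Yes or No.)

|H| = 4 divides |G| = 12, consistent with Lagrange.
H contains the identity, every element's inverse is in H, and H is closed under ·: it is a subgroup.
In fact H = ⟨8⟩.

Yes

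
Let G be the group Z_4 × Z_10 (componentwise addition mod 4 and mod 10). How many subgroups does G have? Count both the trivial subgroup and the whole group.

|G| = 40, so by Lagrange every subgroup order divides 40. Divisors: 1, 2, 4, 5, 8, 10, 20, 40.
Subgroups by order — order 1: 1; order 2: 3; order 4: 3; order 5: 1; order 8: 1; order 10: 3; order 20: 3; order 40: 1.
Total: 1 + 3 + 3 + 1 + 1 + 3 + 3 + 1 = 16.

16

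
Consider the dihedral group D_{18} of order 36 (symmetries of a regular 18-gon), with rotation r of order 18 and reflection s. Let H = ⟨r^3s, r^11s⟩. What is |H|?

|⟨r^3s⟩| = 2 and |⟨r^11s⟩| = 2, so |H| is a multiple of lcm(2, 2) = 2 and divides |G| = 36.
Closing under the operation: H = {e, r^2, r^4, r^6, r^8, r^10, r^12, r^14, r^16, rs, r^3s, r^5s, r^7s, r^9s, r^11s, r^13s, r^15s, r^17s}, so |H| = 18.

18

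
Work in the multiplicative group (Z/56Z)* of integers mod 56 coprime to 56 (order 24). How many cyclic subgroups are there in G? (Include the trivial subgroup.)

A cyclic subgroup of order d is generated by each of its φ(d) elements of order d, so the cyclic subgroups of order d number (#elements of order d)/φ(d).
Cyclic subgroups by order — order 1: 1; order 2: 7; order 3: 1; order 6: 7.
Total: 16.

16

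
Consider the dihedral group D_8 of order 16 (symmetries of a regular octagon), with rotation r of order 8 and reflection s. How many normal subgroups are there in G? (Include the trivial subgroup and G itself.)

G has 19 subgroups. Checking conjugation-invariance by order — order 1: 1/1 normal; order 2: 1/9 normal; order 4: 1/5 normal; order 8: 3/3 normal; order 16: 1/1 normal.
Total normal subgroups: 7.

7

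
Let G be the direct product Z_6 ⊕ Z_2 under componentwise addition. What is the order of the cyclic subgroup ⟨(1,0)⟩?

6

The order of (1,0) in Z_6 × Z_2 is lcm(ord(1) in Z_6, ord(0) in Z_2).
ord(1) = 6 and ord(0) = 1, so |⟨(1,0)⟩| = lcm(6, 1) = 6.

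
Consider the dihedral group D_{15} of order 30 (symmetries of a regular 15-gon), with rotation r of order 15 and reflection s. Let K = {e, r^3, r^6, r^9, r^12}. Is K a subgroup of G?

Yes

|K| = 5 divides |G| = 30, consistent with Lagrange.
K contains the identity, every element's inverse is in K, and K is closed under ·: it is a subgroup.
In fact K = ⟨r^9⟩.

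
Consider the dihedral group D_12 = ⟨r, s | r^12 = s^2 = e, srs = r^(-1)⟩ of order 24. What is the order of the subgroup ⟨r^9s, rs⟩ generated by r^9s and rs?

|⟨r^9s⟩| = 2 and |⟨rs⟩| = 2, so |H| is a multiple of lcm(2, 2) = 2 and divides |G| = 24.
Closing under the operation: H = {e, r^4, r^8, rs, r^5s, r^9s}, so |H| = 6.

6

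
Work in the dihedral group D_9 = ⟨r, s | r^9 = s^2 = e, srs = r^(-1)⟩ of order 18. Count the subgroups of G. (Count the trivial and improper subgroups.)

|G| = 18, so by Lagrange every subgroup order divides 18. Divisors: 1, 2, 3, 6, 9, 18.
Subgroups by order — order 1: 1; order 2: 9; order 3: 1; order 6: 3; order 9: 1; order 18: 1.
Total: 1 + 9 + 1 + 3 + 1 + 1 = 16.

16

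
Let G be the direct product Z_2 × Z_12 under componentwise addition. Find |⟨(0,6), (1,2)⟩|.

|⟨(0,6)⟩| = 2 and |⟨(1,2)⟩| = 6, so |H| is a multiple of lcm(2, 6) = 6 and divides |G| = 24.
Closing under the operation: H = {(0,0), (0,2), (0,4), (0,6), (0,8), (0,10), (1,0), (1,2), (1,4), (1,6), (1,8), (1,10)}, so |H| = 12.

12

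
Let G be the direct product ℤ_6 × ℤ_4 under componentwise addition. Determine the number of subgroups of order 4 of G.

3

|G| = 24 and 4 | 24, so subgroups of order 4 are possible by Lagrange.
The subgroups of order 4 are: {(0,0), (0,1), (0,2), (0,3)}; {(0,0), (0,2), (3,0), (3,2)}; {(0,0), (0,2), (3,1), (3,3)}.
So G has 3 subgroups of order 4.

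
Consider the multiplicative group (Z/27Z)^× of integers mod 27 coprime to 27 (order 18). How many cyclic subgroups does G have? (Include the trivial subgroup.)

6

A cyclic subgroup of order d is generated by each of its φ(d) elements of order d, so the cyclic subgroups of order d number (#elements of order d)/φ(d).
Cyclic subgroups by order — order 1: 1; order 2: 1; order 3: 1; order 6: 1; order 9: 1; order 18: 1.
Total: 6.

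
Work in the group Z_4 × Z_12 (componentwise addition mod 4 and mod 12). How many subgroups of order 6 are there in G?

3

|G| = 48 and 6 | 48, so subgroups of order 6 are possible by Lagrange.
The subgroups of order 6 are: {(0,0), (0,2), (0,4), (0,6), (0,8), (0,10)}; {(0,0), (0,4), (0,8), (2,0), (2,4), (2,8)}; {(0,0), (0,4), (0,8), (2,2), (2,6), (2,10)}.
So G has 3 subgroups of order 6.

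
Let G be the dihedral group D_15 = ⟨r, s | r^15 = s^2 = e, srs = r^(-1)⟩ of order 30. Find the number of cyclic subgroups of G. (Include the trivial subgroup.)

19

Group the elements of G by the cyclic subgroup they generate; each cyclic subgroup of order d accounts for φ(d) elements.
Cyclic subgroups by order — order 1: 1; order 2: 15; order 3: 1; order 5: 1; order 15: 1.
Total: 19.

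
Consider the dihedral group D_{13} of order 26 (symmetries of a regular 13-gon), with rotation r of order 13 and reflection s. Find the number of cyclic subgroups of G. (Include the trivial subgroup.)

15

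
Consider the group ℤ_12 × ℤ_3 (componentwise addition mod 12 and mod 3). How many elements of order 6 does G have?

8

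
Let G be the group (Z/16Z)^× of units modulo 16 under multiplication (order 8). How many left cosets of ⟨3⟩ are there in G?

2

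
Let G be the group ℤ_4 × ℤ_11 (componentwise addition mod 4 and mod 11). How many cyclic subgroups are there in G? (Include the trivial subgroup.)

6

A cyclic subgroup of order d is generated by each of its φ(d) elements of order d, so the cyclic subgroups of order d number (#elements of order d)/φ(d).
Cyclic subgroups by order — order 1: 1; order 2: 1; order 4: 1; order 11: 1; order 22: 1; order 44: 1.
Total: 6.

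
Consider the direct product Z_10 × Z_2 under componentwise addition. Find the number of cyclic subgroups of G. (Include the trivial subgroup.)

A cyclic subgroup of order d is generated by each of its φ(d) elements of order d, so the cyclic subgroups of order d number (#elements of order d)/φ(d).
Cyclic subgroups by order — order 1: 1; order 2: 3; order 5: 1; order 10: 3.
Total: 8.

8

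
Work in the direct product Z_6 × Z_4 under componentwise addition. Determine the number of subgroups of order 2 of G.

3

|G| = 24 and 2 | 24, so subgroups of order 2 are possible by Lagrange.
The subgroups of order 2 are: {(0,0), (0,2)}; {(0,0), (3,0)}; {(0,0), (3,2)}.
So G has 3 subgroups of order 2.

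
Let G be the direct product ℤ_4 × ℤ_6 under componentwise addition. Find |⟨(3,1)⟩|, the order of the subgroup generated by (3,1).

The order of (3,1) in Z_4 × Z_6 is lcm(ord(3) in Z_4, ord(1) in Z_6).
ord(3) = 4 and ord(1) = 6, so |⟨(3,1)⟩| = lcm(4, 6) = 12.

12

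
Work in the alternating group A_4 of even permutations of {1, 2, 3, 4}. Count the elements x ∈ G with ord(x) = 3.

The elements of order 3 are: (2 3 4), (2 4 3), (1 2 3), (1 2 4), (1 3 2), (1 3 4), (1 4 2), (1 4 3).
That's 8.

8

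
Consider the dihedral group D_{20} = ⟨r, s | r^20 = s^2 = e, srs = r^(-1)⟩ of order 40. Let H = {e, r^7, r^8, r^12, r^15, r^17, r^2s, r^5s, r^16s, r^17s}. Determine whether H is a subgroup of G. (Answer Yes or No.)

r^17 ∈ H but its inverse r^3 ∉ H, so H is not a subgroup.

No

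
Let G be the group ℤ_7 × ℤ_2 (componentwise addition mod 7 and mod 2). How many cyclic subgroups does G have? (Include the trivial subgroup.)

4

Group the elements of G by the cyclic subgroup they generate; each cyclic subgroup of order d accounts for φ(d) elements.
Cyclic subgroups by order — order 1: 1; order 2: 1; order 7: 1; order 14: 1.
Total: 4.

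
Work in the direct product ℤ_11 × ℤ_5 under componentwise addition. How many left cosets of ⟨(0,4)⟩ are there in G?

|⟨(0,4)⟩| = 5 and |G| = 55.
By Lagrange, [G : H] = |G|/|H| = 55/5 = 11.

11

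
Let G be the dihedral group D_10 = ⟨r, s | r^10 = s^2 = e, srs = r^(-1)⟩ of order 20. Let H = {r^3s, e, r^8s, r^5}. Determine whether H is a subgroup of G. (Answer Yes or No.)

Yes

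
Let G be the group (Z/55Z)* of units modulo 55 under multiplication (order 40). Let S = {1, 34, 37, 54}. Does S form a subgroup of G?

37 ∈ S but its inverse 3 ∉ S, so S is not a subgroup.

No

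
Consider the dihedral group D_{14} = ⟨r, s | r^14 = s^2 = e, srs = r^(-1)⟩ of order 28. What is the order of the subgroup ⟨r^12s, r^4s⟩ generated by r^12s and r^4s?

14

|⟨r^12s⟩| = 2 and |⟨r^4s⟩| = 2, so |H| is a multiple of lcm(2, 2) = 2 and divides |G| = 28.
Closing under the operation: H = {e, r^2, r^4, r^6, r^8, r^10, r^12, s, r^2s, r^4s, r^6s, r^8s, r^10s, r^12s}, so |H| = 14.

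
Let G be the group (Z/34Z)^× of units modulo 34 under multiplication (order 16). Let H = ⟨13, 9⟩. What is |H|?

8

|⟨13⟩| = 4 and |⟨9⟩| = 8, so |H| is a multiple of lcm(4, 8) = 8 and divides |G| = 16.
Closing under the operation: H = {1, 9, 13, 15, 19, 21, 25, 33}, so |H| = 8.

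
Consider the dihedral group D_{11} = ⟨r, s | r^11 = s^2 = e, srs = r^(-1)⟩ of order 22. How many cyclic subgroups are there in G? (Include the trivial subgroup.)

13

A cyclic subgroup of order d is generated by each of its φ(d) elements of order d, so the cyclic subgroups of order d number (#elements of order d)/φ(d).
Cyclic subgroups by order — order 1: 1; order 2: 11; order 11: 1.
Total: 13.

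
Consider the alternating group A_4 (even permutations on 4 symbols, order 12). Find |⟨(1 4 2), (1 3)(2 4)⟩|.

|⟨(1 4 2)⟩| = 3 and |⟨(1 3)(2 4)⟩| = 2, so |H| is a multiple of lcm(3, 2) = 6 and divides |G| = 12.
Closing {(1 4 2), (1 3)(2 4)} under the group operation gives all of G, so |H| = 12.

12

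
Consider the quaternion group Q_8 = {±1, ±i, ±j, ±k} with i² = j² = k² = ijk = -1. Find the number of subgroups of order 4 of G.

3

|G| = 8 and 4 | 8, so subgroups of order 4 are possible by Lagrange.
The subgroups of order 4 are: {1, -1, i, -i}; {1, -1, j, -j}; {1, -1, k, -k}.
So G has 3 subgroups of order 4.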